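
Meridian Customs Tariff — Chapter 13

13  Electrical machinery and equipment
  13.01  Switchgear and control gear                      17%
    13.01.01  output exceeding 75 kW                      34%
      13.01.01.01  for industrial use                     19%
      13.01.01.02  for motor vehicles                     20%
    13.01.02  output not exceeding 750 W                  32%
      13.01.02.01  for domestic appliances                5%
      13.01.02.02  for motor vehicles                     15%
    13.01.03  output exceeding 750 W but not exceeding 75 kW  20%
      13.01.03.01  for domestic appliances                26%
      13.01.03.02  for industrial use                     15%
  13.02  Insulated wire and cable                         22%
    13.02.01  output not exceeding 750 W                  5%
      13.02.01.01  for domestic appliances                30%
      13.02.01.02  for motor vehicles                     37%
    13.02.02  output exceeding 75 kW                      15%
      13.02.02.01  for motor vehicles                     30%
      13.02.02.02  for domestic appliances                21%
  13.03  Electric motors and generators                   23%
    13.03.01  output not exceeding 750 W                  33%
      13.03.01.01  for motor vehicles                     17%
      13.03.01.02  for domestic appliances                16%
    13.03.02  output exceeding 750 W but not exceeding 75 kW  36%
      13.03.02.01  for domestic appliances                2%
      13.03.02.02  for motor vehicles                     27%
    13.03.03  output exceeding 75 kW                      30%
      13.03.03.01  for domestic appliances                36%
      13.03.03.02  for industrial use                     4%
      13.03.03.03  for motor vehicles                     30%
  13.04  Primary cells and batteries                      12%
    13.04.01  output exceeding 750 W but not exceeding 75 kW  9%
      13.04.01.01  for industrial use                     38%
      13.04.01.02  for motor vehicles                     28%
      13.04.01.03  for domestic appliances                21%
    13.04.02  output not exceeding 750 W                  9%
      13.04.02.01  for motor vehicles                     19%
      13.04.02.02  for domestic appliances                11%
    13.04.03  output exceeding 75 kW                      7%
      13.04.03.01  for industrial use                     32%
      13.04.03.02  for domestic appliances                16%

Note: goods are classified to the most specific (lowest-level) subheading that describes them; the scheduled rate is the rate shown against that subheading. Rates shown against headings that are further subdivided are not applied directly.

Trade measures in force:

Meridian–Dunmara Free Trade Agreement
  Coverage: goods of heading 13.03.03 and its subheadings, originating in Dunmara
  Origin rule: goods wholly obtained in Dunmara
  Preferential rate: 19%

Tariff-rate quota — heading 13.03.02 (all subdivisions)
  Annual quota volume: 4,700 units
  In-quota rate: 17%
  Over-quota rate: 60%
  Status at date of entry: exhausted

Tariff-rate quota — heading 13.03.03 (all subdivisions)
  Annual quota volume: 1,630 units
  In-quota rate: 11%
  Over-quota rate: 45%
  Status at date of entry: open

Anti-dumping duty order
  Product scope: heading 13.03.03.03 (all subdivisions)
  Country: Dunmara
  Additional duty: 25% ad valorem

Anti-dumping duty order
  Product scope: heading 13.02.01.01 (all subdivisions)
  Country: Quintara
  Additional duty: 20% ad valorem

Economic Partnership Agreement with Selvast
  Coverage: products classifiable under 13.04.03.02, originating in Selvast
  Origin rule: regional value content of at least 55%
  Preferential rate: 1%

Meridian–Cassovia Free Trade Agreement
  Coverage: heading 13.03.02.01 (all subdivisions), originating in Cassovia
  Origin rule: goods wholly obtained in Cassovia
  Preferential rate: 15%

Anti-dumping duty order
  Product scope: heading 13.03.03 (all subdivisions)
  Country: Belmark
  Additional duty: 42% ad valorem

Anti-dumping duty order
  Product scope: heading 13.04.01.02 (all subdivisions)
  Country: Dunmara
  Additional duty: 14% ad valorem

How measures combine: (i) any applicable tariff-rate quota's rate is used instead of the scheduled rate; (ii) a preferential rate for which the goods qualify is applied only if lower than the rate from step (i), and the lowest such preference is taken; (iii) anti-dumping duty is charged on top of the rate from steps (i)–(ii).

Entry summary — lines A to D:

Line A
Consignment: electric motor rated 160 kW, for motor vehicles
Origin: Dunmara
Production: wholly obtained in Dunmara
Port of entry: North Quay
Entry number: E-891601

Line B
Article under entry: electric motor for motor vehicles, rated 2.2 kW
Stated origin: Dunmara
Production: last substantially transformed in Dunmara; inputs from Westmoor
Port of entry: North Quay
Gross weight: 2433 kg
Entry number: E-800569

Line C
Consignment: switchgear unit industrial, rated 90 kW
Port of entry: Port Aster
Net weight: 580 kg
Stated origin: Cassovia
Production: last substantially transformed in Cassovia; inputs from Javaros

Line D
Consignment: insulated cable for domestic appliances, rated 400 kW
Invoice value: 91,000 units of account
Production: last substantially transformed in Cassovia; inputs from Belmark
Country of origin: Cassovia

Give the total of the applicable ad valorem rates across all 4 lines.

Line A: electric motor → 13.03; rated 160 kW → 13.03.03; for motor vehicles → 13.03.03.03. Scheduled 30%. quota on 13.03.03 open → in-quota 11%; Dunmara agreement on 13.03.03: wholly obtained → 19% available; preference 19% not lower than 11% → no reduction; anti-dumping (Dunmara, 13.03.03.03): +25%; total 11% + 25% = 36%. → 36%.
Line B: electric motor → 13.03; rated 2.2 kW → 13.03.02; for motor vehicles → 13.03.02.02. Scheduled 27%. quota on 13.03.02 exhausted → over-quota 60%; Dunmara agreement on 13.03.03: 13.03.02.02 not covered. → 60%.
Line C: switchgear unit → 13.01; rated 90 kW → 13.01.01; industrial → 13.01.01.01. Scheduled 19%. Cassovia agreement on 13.03.02.01: 13.01.01.01 not covered. → 19%.
Line D: insulated cable → 13.02; rated 400 kW → 13.02.02; for domestic appliances → 13.02.02.02. Scheduled 21%. Cassovia agreement on 13.03.02.01: 13.02.02.02 not covered. → 21%.
Sum: 36% + 60% + 19% + 21% = 136%.

136%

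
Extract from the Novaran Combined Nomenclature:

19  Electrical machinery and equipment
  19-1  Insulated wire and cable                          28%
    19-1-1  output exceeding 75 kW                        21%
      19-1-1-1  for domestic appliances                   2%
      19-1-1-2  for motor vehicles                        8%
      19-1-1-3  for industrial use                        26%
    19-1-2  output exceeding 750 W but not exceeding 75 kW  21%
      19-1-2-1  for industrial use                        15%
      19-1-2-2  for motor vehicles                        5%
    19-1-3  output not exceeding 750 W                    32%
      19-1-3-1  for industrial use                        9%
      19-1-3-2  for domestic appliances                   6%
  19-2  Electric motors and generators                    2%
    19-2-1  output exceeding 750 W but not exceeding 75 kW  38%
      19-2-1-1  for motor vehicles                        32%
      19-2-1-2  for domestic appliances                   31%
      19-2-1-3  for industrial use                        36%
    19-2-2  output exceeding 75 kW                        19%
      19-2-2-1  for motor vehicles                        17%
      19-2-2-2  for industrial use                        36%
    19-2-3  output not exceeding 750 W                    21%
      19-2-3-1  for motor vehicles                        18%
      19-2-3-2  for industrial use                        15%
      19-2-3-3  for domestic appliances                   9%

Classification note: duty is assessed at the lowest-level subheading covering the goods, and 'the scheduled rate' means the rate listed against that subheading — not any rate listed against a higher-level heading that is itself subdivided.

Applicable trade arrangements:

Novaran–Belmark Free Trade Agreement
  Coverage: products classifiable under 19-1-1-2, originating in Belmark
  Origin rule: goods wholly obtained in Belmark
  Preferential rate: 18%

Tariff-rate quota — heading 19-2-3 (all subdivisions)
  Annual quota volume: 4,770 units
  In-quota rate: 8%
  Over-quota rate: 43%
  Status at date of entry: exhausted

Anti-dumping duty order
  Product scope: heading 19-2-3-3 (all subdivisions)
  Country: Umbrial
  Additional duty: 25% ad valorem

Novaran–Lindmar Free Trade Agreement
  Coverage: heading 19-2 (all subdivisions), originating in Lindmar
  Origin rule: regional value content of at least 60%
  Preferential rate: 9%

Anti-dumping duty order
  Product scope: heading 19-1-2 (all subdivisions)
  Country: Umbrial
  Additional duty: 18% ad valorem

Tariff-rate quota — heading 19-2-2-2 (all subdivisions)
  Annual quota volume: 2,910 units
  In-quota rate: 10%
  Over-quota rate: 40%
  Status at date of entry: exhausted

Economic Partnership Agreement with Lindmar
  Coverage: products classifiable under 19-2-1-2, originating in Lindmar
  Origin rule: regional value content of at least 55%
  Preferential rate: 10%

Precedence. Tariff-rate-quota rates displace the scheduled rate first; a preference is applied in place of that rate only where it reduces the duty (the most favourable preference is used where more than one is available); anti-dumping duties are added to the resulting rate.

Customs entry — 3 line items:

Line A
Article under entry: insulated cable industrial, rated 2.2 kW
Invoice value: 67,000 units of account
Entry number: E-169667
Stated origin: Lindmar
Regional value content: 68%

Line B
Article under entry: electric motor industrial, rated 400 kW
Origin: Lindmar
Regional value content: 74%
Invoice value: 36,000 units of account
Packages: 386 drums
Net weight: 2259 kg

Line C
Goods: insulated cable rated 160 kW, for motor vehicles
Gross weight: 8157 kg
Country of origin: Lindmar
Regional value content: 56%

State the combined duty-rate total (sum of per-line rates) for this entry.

Line A: insulated cable → 19-1; rated 2.2 kW → 19-1-2; industrial → 19-1-2-1. Scheduled 15%. Lindmar agreement on 19-2: 19-1-2-1 not covered; Lindmar agreement on 19-2-1-2: 19-1-2-1 not covered. → 15%.
Line B: electric motor → 19-2; rated 400 kW → 19-2-2; industrial → 19-2-2-2. Scheduled 36%. quota on 19-2-2-2 exhausted → over-quota 40%; Lindmar agreement on 19-2: RVC ≥ 60% → 9% available; Lindmar agreement on 19-2-1-2: 19-2-2-2 not covered; preferential 9%. → 9%.
Line C: insulated cable → 19-1; rated 160 kW → 19-1-1; for motor vehicles → 19-1-1-2. Scheduled 8%. Lindmar agreement on 19-2: 19-1-1-2 not covered; Lindmar agreement on 19-2-1-2: 19-1-1-2 not covered. → 8%.
Sum: 15% + 9% + 8% = 32%.

32%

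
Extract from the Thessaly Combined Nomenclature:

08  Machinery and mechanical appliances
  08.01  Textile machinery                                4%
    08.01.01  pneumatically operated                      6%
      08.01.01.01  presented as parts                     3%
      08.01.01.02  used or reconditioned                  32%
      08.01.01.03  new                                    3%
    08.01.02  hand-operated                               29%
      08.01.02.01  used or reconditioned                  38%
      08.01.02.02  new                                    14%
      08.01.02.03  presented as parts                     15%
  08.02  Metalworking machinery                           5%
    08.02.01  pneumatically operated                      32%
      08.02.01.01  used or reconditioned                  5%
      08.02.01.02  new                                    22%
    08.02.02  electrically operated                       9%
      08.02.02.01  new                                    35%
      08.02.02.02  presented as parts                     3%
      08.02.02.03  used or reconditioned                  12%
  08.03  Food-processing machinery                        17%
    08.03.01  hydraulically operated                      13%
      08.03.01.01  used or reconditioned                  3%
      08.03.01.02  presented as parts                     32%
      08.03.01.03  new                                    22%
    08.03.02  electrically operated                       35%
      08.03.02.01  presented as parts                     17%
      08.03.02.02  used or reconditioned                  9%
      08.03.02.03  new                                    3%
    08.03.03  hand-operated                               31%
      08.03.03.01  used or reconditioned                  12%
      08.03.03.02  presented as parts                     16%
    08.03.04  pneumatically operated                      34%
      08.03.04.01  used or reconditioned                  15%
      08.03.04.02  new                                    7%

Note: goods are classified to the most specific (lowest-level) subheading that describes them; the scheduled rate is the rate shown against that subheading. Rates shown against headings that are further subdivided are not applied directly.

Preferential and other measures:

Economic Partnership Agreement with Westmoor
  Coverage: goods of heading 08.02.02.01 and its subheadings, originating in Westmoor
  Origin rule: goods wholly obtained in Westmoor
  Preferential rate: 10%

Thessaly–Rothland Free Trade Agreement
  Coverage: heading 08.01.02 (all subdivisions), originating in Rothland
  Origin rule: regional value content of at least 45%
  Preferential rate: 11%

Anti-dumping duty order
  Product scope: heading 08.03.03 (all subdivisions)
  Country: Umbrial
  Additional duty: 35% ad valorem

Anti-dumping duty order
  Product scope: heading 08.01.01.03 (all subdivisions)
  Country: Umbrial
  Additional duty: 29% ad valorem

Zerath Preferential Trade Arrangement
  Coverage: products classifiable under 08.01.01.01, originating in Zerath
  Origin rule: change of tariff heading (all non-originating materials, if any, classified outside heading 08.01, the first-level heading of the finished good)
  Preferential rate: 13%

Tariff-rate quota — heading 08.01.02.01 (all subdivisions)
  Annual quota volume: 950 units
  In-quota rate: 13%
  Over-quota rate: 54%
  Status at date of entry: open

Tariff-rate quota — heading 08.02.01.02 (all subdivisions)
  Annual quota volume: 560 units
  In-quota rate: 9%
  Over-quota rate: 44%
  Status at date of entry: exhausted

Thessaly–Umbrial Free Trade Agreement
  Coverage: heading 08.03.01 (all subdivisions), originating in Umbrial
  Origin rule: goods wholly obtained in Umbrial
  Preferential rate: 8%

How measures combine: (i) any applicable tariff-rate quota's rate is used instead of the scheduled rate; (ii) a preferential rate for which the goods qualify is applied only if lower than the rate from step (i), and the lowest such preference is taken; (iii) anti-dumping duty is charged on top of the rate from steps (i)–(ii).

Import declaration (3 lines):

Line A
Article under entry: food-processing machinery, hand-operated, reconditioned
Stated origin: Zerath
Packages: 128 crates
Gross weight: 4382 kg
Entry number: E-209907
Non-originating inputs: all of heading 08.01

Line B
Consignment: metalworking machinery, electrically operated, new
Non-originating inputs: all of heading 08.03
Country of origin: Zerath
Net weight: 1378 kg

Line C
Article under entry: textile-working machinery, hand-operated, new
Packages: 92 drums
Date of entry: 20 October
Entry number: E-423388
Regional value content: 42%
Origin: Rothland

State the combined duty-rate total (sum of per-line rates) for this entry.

61%

Line A: food-processing → 08.03; hand-operated → 08.03.03; reconditioned → 08.03.03.01. Scheduled 12%. Zerath agreement on 08.01.01.01: 08.03.03.01 not covered. → 12%.
Line B: metalworking → 08.02; electrically operated → 08.02.02; new → 08.02.02.01. Scheduled 35%. Zerath agreement on 08.01.01.01: 08.02.02.01 not covered. → 35%.
Line C: textile-working → 08.01; hand-operated → 08.01.02; new → 08.01.02.02. Scheduled 14%. Rothland agreement on 08.01.02: RVC < 45%. → 14%.
Sum: 12% + 35% + 14% = 61%.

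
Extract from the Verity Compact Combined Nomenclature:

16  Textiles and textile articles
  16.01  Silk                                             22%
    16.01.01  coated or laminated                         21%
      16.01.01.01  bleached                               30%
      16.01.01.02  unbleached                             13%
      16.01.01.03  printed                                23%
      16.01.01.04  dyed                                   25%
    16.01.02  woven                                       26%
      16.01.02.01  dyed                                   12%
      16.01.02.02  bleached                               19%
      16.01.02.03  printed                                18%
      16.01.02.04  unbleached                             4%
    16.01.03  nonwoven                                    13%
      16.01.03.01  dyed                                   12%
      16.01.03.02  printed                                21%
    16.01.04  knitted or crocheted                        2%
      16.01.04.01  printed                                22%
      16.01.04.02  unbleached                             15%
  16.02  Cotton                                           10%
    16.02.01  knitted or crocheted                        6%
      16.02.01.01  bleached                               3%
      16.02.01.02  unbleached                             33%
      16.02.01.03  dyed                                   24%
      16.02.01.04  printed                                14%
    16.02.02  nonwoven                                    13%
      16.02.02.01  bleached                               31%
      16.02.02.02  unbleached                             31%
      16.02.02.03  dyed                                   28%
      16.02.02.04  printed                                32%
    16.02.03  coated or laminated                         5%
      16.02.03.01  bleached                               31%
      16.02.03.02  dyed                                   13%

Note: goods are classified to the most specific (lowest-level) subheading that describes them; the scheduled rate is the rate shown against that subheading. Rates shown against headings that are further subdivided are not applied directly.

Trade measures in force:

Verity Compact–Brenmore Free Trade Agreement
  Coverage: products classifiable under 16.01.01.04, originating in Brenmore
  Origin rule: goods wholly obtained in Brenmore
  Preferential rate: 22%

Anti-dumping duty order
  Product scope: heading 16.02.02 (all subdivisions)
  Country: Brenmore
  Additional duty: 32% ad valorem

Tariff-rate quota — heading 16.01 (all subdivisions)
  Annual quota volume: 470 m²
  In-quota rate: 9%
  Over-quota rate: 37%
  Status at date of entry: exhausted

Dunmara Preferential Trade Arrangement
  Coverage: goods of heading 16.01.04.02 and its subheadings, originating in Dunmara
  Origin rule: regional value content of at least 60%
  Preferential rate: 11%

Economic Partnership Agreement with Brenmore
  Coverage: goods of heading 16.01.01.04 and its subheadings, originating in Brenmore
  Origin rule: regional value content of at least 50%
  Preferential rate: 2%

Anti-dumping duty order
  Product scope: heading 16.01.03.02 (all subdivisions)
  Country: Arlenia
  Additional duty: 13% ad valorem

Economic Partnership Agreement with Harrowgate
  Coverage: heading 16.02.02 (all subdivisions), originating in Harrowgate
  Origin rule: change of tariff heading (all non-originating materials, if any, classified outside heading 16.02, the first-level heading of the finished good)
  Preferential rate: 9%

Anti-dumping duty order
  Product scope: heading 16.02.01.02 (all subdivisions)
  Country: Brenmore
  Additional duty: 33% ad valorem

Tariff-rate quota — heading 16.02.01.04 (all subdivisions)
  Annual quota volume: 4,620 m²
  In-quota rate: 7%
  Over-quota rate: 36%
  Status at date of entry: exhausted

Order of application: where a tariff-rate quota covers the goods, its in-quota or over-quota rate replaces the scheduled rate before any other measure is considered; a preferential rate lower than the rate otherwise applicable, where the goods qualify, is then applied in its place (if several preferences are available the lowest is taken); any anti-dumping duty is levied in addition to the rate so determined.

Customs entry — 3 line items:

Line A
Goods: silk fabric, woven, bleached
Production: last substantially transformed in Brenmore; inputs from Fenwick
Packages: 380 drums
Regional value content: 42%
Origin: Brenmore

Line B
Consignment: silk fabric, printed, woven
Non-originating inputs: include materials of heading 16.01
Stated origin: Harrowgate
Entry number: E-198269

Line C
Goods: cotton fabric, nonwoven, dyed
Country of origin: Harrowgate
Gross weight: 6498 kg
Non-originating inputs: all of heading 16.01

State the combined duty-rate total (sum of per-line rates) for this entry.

Line A: silk → 16.01; woven → 16.01.02; bleached → 16.01.02.02. Scheduled 19%. quota on 16.01 exhausted → over-quota 37%; Brenmore agreement on 16.01.01.04: 16.01.02.02 not covered; Brenmore agreement on 16.01.01.04: 16.01.02.02 not covered. → 37%.
Line B: silk → 16.01; woven → 16.01.02; printed → 16.01.02.03. Scheduled 18%. quota on 16.01 exhausted → over-quota 37%; Harrowgate agreement on 16.02.02: 16.01.02.03 not covered. → 37%.
Line C: cotton → 16.02; nonwoven → 16.02.02; dyed → 16.02.02.03. Scheduled 28%. Harrowgate agreement on 16.02.02: CTH met → 9% available; preferential 9%. → 9%.
Sum: 37% + 37% + 9% = 83%.

83%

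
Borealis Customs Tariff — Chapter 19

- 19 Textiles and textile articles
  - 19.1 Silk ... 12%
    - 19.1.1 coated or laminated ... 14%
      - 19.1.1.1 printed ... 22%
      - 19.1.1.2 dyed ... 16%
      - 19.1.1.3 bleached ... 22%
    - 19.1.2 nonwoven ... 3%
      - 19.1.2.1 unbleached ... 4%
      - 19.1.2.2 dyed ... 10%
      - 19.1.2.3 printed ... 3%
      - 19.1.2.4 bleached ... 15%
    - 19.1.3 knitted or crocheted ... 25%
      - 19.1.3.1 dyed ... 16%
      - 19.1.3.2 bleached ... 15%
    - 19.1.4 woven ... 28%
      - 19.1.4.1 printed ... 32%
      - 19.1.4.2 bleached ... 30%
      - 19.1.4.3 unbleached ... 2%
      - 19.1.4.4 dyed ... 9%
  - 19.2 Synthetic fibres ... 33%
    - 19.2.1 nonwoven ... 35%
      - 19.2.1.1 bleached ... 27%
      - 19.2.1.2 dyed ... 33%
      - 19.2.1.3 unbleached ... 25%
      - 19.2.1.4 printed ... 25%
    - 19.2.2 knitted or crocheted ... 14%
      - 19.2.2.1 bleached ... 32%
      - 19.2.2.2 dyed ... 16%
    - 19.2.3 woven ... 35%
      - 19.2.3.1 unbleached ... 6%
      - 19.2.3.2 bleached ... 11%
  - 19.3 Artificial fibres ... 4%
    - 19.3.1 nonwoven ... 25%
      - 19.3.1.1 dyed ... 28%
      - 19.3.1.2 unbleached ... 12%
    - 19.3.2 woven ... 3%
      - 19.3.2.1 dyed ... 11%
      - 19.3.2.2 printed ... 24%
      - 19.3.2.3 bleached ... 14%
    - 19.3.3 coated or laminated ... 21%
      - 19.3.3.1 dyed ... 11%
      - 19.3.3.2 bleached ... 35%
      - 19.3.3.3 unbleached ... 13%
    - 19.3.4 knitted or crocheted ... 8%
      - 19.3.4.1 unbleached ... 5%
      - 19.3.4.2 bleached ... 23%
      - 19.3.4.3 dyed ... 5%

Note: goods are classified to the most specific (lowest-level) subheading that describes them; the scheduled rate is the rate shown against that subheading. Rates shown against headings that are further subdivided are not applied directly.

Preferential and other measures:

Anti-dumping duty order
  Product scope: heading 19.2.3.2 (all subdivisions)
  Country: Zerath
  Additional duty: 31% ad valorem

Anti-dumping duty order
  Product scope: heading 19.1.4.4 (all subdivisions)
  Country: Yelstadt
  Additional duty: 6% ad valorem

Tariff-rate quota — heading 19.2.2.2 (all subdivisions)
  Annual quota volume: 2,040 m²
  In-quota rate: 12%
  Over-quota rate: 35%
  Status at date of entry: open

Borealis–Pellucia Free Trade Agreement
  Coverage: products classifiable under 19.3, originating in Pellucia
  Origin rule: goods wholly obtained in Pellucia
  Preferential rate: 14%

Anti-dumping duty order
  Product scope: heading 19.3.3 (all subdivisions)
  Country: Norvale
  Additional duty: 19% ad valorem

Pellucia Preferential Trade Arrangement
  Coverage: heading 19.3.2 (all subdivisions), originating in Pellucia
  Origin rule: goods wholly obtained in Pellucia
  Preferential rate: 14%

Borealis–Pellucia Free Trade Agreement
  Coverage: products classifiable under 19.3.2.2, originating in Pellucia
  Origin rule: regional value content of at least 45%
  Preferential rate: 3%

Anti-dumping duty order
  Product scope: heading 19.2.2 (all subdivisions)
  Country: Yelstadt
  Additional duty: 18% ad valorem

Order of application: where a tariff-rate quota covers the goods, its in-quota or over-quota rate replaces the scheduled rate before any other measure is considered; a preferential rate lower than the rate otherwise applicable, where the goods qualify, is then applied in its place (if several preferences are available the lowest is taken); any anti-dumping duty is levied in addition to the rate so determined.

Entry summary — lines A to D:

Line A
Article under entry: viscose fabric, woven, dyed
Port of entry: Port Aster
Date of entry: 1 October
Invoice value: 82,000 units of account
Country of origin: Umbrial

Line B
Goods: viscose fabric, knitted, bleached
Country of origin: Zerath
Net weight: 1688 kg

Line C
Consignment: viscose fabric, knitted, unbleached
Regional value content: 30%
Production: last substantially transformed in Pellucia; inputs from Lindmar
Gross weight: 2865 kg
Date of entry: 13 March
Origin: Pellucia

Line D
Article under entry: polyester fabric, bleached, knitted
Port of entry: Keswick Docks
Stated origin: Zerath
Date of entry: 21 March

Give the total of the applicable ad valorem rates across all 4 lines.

71%

Line A: viscose → 19.3; woven → 19.3.2; dyed → 19.3.2.1. Scheduled 11%. No special measure applies. → 11%.
Line B: viscose → 19.3; knitted → 19.3.4; bleached → 19.3.4.2. Scheduled 23%. No special measure applies. → 23%.
Line C: viscose → 19.3; knitted → 19.3.4; unbleached → 19.3.4.1. Scheduled 5%. Pellucia agreement on 19.3: not wholly obtained; Pellucia agreement on 19.3.2: 19.3.4.1 not covered; Pellucia agreement on 19.3.2.2: 19.3.4.1 not covered. → 5%.
Line D: polyester → 19.2; knitted → 19.2.2; bleached → 19.2.2.1. Scheduled 32%. No special measure applies. → 32%.
Sum: 11% + 23% + 5% + 32% = 71%.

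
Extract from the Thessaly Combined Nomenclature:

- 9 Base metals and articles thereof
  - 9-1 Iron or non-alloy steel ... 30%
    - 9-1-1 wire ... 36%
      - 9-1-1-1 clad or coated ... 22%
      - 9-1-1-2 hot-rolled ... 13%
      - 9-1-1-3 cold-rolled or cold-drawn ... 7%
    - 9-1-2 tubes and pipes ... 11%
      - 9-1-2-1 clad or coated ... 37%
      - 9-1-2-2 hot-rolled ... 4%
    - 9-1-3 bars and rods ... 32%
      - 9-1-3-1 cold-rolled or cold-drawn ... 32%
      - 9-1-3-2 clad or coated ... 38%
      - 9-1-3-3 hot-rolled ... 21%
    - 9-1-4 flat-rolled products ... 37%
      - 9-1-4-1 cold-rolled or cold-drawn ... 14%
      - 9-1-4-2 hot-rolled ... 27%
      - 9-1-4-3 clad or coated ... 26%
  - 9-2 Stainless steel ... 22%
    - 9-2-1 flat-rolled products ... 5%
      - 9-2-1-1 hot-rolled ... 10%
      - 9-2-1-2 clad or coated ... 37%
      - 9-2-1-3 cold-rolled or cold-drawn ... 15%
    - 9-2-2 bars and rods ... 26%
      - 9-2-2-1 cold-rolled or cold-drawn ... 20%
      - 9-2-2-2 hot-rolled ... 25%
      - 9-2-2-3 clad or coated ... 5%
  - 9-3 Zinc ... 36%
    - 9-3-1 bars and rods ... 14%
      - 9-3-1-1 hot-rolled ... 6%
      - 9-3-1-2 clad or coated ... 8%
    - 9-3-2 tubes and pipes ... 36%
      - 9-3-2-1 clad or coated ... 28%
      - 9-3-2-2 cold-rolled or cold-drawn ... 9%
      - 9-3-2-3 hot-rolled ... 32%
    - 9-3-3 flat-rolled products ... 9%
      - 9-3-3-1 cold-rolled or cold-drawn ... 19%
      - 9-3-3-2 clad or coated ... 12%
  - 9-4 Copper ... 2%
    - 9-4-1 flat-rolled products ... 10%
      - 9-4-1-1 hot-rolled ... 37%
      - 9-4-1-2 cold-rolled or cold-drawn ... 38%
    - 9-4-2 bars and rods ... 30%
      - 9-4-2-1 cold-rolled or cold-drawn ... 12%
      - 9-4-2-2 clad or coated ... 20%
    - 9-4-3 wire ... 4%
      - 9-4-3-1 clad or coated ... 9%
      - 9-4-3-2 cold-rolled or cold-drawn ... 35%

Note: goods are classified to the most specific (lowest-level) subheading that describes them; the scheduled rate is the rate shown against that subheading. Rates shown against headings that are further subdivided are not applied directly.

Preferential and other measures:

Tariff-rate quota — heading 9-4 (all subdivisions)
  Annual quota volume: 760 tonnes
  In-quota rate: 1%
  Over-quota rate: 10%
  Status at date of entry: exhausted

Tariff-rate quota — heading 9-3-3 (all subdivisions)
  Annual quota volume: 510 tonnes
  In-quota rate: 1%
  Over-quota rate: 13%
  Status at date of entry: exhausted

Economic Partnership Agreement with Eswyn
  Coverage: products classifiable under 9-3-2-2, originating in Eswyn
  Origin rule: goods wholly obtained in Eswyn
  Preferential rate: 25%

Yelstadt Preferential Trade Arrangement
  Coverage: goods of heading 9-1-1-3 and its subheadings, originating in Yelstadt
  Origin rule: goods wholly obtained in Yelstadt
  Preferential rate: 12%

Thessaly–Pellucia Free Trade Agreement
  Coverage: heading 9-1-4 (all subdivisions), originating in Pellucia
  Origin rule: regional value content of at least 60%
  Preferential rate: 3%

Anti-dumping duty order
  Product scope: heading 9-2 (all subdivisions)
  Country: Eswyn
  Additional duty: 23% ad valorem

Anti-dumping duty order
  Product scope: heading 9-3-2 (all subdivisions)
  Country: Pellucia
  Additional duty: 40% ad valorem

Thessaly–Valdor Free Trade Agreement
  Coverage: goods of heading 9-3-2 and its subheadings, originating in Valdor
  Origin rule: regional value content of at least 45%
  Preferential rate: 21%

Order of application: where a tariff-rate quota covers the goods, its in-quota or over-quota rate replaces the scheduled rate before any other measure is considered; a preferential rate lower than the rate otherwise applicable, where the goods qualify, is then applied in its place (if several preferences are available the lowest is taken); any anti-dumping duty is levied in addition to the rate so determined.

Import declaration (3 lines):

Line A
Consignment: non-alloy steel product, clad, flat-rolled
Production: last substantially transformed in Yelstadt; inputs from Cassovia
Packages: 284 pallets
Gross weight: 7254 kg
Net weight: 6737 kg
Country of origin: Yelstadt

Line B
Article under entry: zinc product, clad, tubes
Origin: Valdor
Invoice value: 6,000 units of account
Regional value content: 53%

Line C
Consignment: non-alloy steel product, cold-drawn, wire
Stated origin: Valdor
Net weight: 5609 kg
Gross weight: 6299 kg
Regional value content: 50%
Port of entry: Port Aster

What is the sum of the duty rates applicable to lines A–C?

54%

Line A: non-alloy steel → 9-1; flat-rolled → 9-1-4; clad → 9-1-4-3. Scheduled 26%. Yelstadt agreement on 9-1-1-3: 9-1-4-3 not covered. → 26%.
Line B: zinc → 9-3; tubes → 9-3-2; clad → 9-3-2-1. Scheduled 28%. Valdor agreement on 9-3-2: RVC ≥ 45% → 21% available; preferential 21%. → 21%.
Line C: non-alloy steel → 9-1; wire → 9-1-1; cold-drawn → 9-1-1-3. Scheduled 7%. Valdor agreement on 9-3-2: 9-1-1-3 not covered. → 7%.
Sum: 26% + 21% + 7% = 54%.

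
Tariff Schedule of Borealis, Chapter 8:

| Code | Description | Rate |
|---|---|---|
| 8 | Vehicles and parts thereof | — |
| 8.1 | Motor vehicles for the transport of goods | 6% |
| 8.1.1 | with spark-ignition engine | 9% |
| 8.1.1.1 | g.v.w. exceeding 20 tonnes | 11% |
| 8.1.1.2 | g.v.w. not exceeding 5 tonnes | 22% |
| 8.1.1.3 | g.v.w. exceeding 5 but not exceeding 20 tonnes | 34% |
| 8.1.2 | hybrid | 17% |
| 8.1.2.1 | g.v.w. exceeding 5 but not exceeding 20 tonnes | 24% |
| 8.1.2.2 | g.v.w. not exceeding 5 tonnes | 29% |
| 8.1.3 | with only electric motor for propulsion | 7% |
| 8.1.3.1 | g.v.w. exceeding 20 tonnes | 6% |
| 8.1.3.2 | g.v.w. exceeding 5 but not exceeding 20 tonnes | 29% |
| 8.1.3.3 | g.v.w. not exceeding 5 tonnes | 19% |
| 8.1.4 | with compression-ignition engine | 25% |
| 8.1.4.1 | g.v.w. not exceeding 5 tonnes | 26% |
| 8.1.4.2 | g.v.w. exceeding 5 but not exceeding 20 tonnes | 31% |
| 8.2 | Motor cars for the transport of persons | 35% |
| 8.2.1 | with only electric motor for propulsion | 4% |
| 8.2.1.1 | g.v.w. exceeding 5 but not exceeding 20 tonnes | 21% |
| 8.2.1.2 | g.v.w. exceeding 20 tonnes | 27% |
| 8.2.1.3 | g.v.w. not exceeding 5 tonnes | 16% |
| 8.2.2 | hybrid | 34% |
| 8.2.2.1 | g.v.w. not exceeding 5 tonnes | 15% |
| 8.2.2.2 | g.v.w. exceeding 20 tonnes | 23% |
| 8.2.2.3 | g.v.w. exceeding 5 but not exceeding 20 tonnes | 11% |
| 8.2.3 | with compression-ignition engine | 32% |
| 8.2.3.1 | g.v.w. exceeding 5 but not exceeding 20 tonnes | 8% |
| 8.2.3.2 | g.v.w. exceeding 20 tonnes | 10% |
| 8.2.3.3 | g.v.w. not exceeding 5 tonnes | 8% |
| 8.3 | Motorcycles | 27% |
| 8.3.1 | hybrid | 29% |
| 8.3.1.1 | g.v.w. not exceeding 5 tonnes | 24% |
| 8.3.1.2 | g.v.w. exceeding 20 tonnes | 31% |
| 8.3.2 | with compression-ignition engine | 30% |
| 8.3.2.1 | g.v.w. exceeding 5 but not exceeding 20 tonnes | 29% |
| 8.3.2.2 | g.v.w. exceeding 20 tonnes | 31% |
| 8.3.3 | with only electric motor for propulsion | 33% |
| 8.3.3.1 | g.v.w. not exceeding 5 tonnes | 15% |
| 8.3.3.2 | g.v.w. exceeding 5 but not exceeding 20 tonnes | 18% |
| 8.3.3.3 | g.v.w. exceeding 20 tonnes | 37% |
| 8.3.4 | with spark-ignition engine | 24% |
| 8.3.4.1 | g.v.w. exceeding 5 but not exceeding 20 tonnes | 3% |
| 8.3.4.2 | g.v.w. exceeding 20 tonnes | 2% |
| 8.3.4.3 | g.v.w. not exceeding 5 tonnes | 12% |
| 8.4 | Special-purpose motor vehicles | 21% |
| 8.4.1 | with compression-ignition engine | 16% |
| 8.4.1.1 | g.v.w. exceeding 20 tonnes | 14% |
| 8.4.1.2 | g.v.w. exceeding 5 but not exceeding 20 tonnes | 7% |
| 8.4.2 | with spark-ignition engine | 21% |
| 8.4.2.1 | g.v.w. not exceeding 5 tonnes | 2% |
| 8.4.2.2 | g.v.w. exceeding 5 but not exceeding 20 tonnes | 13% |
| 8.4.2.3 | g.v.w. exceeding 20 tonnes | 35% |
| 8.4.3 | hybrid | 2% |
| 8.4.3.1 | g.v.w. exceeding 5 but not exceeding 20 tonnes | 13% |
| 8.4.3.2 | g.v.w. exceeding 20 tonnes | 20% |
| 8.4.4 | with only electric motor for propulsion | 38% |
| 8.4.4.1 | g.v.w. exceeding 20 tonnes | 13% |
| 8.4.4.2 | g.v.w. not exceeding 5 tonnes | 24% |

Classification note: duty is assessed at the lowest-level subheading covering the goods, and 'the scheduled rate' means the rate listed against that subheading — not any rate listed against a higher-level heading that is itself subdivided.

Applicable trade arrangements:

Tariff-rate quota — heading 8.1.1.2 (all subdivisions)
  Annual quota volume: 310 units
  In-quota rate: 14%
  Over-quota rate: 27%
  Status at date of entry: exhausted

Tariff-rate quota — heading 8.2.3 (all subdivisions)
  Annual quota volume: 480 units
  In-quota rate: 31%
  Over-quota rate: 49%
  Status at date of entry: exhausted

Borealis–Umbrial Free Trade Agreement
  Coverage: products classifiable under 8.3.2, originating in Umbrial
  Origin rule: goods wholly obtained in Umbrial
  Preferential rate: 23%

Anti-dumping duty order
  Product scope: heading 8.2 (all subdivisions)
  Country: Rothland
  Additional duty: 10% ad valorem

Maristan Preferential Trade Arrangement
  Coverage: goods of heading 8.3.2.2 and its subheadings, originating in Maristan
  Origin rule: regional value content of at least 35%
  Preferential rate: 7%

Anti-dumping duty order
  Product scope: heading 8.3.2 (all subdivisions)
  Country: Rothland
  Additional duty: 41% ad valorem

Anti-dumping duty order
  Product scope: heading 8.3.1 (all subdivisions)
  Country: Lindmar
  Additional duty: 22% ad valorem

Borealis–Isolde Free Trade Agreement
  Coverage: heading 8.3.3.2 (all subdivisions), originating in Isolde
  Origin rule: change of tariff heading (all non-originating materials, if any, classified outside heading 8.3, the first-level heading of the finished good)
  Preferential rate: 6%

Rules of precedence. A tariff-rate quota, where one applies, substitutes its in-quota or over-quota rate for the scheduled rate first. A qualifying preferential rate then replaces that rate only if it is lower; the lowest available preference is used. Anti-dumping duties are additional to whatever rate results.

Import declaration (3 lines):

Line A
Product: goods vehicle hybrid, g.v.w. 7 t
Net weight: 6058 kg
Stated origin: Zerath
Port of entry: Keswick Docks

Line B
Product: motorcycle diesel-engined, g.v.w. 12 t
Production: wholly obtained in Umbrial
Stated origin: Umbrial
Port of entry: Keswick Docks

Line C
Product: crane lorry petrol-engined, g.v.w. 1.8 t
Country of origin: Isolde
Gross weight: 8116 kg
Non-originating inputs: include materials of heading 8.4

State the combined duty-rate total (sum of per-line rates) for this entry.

49%

Line A: goods vehicle → 8.1; hybrid → 8.1.2; g.v.w. 7 t → 8.1.2.1. Scheduled 24%. No special measure applies. → 24%.
Line B: motorcycle → 8.3; diesel-engined → 8.3.2; g.v.w. 12 t → 8.3.2.1. Scheduled 29%. Umbrial agreement on 8.3.2: wholly obtained → 23% available; preferential 23%. → 23%.
Line C: crane lorry → 8.4; petrol-engined → 8.4.2; g.v.w. 1.8 t → 8.4.2.1. Scheduled 2%. Isolde agreement on 8.3.3.2: 8.4.2.1 not covered. → 2%.
Sum: 24% + 23% + 2% = 49%.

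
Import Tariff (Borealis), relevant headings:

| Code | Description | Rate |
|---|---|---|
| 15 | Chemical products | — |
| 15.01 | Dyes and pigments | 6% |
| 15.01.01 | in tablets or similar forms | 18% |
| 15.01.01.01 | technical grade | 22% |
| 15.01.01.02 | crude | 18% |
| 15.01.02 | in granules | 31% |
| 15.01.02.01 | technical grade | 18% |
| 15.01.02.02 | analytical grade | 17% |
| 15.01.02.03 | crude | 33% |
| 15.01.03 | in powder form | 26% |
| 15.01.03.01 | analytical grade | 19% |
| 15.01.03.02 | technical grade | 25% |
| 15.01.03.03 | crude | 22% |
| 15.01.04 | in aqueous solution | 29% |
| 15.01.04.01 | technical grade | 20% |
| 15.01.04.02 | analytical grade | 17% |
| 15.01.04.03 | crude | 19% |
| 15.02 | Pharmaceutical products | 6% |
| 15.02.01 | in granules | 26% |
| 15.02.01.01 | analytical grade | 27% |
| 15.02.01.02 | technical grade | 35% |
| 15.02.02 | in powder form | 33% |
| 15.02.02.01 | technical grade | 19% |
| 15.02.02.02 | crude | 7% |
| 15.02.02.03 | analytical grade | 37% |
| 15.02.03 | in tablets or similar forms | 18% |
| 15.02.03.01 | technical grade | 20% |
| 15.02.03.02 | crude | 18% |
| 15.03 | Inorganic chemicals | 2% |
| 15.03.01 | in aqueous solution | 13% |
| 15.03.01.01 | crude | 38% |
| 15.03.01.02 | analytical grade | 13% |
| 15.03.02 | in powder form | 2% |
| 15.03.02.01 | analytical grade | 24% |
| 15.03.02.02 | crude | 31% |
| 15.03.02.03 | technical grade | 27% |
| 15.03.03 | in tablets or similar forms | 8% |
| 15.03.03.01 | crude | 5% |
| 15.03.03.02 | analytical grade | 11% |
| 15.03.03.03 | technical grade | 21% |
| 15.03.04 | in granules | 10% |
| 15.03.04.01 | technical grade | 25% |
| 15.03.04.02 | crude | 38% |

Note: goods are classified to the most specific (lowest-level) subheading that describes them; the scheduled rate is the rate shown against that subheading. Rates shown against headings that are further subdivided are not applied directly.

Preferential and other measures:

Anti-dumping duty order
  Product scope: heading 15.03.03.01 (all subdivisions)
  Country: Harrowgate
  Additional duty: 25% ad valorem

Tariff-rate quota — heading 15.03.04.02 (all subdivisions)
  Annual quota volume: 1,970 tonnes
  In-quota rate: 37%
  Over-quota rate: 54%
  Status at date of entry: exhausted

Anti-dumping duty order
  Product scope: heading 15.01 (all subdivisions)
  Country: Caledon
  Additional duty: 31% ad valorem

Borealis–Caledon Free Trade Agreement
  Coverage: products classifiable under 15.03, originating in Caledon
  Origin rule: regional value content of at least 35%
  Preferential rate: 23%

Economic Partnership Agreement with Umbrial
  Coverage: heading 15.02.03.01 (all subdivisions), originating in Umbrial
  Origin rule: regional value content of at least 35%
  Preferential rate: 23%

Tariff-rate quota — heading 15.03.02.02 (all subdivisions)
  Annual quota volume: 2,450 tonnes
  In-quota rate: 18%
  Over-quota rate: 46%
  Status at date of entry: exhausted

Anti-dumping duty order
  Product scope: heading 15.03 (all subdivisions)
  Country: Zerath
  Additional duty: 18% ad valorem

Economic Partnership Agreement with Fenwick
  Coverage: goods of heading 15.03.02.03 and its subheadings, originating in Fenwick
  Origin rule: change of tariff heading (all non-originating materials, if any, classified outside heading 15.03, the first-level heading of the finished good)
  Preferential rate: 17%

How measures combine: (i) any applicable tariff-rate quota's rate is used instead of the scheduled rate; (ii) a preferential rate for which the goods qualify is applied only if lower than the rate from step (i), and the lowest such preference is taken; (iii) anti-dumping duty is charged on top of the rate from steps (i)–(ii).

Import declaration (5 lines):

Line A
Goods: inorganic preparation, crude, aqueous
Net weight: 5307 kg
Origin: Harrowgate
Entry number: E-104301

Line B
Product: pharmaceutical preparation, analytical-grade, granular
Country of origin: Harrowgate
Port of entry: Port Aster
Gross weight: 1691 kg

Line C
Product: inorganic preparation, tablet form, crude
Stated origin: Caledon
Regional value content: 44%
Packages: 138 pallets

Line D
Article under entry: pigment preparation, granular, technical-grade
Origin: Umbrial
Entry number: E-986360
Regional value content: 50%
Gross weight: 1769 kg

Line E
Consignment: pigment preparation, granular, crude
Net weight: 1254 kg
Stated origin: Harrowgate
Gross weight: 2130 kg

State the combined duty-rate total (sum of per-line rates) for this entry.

Line A: inorganic → 15.03; aqueous → 15.03.01; crude → 15.03.01.01. Scheduled 38%. No special measure applies. → 38%.
Line B: pharmaceutical → 15.02; granular → 15.02.01; analytical-grade → 15.02.01.01. Scheduled 27%. No special measure applies. → 27%.
Line C: inorganic → 15.03; tablet form → 15.03.03; crude → 15.03.03.01. Scheduled 5%. Caledon agreement on 15.03: RVC ≥ 35% → 23% available; preference 23% not lower than 5% → no reduction. → 5%.
Line D: pigment → 15.01; granular → 15.01.02; technical-grade → 15.01.02.01. Scheduled 18%. Umbrial agreement on 15.02.03.01: 15.01.02.01 not covered. → 18%.
Line E: pigment → 15.01; granular → 15.01.02; crude → 15.01.02.03. Scheduled 33%. No special measure applies. → 33%.
Sum: 38% + 27% + 5% + 18% + 33% = 121%.

121%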